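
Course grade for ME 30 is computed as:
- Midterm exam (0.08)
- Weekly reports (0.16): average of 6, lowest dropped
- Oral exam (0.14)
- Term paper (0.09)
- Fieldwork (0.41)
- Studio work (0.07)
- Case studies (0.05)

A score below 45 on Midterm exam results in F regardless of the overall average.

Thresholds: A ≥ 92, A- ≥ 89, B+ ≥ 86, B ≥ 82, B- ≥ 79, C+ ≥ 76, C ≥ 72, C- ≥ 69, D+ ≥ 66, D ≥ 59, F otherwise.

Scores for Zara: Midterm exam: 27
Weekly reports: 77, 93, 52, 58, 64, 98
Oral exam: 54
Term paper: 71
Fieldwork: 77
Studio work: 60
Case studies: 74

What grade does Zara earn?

Weekly reports: drop 52 → average of remaining 5 = 390/5 = 78
Midterm exam score 27 < 45: minimum not met.
Weighted total:
  Midterm exam 27 × 0.08 = 2.16
  Weekly reports 78 × 0.16 = 12.48
  Oral exam 54 × 0.14 = 7.56
  Term paper 71 × 0.09 = 6.39
  Fieldwork 77 × 0.41 = 31.57
  Studio work 60 × 0.07 = 4.2
  Case studies 74 × 0.05 = 3.7
Sum = 68.06
Because the Midterm exam minimum was not met, the result is F.

F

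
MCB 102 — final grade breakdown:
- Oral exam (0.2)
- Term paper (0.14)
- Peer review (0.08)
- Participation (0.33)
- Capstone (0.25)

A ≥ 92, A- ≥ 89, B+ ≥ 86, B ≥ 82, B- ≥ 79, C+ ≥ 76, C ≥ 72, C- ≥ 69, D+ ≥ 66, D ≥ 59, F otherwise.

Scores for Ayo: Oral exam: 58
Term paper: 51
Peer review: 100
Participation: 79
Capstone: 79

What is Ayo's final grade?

Weighted total:
  Oral exam 58 × 0.2 = 11.6
  Term paper 51 × 0.14 = 7.14
  Peer review 100 × 0.08 = 8
  Participation 79 × 0.33 = 26.07
  Capstone 79 × 0.25 = 19.75
Sum = 72.56
72.56 is ≥ 72 and < 76 → C

C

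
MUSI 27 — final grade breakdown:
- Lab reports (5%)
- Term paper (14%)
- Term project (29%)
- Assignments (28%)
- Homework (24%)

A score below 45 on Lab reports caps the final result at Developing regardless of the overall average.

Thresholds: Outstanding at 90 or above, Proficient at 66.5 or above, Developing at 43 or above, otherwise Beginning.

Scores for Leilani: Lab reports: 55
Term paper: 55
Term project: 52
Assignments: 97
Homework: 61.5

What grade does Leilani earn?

Lab reports score 55 ≥ 45: minimum met.
Weighted total:
  Lab reports 55 × 0.05 = 2.75
  Term paper 55 × 0.14 = 7.7
  Term project 52 × 0.29 = 15.08
  Assignments 97 × 0.28 = 27.16
  Homework 61.5 × 0.24 = 14.76
Sum = 67.45
67.45 is ≥ 66.5 and < 90 → Proficient

Proficient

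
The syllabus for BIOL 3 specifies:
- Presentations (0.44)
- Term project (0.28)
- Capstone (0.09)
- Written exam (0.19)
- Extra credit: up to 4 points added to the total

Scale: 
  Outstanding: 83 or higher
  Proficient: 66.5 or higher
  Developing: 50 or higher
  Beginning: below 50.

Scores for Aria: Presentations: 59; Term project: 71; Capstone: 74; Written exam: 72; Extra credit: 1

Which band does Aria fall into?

Weighted total:
  Presentations 59 × 0.44 = 25.96
  Term project 71 × 0.28 = 19.88
  Capstone 74 × 0.09 = 6.66
  Written exam 72 × 0.19 = 13.68
Sum = 66.18
Extra credit: 66.18 + 1 = 67.18
67.18 is ≥ 66.5 and < 83 → Proficient

Proficient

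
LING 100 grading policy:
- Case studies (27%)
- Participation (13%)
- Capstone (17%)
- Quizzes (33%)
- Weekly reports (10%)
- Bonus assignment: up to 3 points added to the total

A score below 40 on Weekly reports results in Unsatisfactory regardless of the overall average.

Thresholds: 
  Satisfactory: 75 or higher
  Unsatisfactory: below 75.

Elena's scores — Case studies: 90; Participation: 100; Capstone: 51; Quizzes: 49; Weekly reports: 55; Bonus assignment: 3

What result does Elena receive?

Unsatisfactory

Weekly reports score 55 ≥ 40: minimum met.
Weighted total:
  Case studies 90 × 0.27 = 24.3
  Participation 100 × 0.13 = 13
  Capstone 51 × 0.17 = 8.67
  Quizzes 49 × 0.33 = 16.17
  Weekly reports 55 × 0.1 = 5.5
Sum = 67.64
Bonus assignment: 67.64 + 3 = 70.64
70.64 < 75 → Unsatisfactory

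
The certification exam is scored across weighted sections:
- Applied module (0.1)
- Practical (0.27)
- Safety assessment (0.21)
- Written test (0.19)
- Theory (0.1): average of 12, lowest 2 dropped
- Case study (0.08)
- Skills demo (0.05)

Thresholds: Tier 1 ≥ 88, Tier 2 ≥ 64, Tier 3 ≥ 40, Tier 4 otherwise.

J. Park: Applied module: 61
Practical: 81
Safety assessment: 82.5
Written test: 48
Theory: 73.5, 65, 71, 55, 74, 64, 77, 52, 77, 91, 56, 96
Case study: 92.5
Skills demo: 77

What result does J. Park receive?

Theory: drop 52, 55 → average of remaining 10 = 744.5/10 = 74.45
Weighted total:
  Applied module 61 × 0.1 = 6.1
  Practical 81 × 0.27 = 21.87
  Safety assessment 82.5 × 0.21 = 17.325
  Written test 48 × 0.19 = 9.12
  Theory 74.45 × 0.1 = 7.445
  Case study 92.5 × 0.08 = 7.4
  Skills demo 77 × 0.05 = 3.85
Sum = 73.11
73.11 is ≥ 64 and < 88 → Tier 2

Tier 2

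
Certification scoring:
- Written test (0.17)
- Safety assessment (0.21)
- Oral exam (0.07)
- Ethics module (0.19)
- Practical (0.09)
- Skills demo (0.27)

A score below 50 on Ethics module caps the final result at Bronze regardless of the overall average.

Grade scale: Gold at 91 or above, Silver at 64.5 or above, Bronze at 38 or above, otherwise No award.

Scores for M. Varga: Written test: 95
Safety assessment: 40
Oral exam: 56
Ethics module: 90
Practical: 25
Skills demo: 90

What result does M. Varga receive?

Silver

Ethics module score 90 ≥ 50: minimum met.
Weighted total:
  Written test 95 × 0.17 = 16.15
  Safety assessment 40 × 0.21 = 8.4
  Oral exam 56 × 0.07 = 3.92
  Ethics module 90 × 0.19 = 17.1
  Practical 25 × 0.09 = 2.25
  Skills demo 90 × 0.27 = 24.3
Sum = 72.12
72.12 is ≥ 64.5 and < 91 → Silver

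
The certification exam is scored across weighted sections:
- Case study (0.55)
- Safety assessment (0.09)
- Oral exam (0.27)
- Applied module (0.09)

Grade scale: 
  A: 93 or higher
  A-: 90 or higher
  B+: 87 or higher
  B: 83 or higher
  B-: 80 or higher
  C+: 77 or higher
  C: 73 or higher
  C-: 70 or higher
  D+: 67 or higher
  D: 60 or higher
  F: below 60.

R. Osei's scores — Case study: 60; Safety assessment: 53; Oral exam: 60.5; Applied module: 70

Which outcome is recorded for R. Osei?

Weighted total:
  Case study 60 × 0.55 = 33
  Safety assessment 53 × 0.09 = 4.77
  Oral exam 60.5 × 0.27 = 16.335
  Applied module 70 × 0.09 = 6.3
Sum = 60.405
60.405 is ≥ 60 and < 67 → D

D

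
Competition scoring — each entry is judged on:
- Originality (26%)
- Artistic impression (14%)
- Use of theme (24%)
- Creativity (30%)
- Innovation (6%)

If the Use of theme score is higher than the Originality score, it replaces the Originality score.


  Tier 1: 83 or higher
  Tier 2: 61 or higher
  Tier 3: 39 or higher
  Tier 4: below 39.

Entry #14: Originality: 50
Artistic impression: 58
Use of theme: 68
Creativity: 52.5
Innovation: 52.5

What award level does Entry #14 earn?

Tier 2

Use of theme (68) > Originality (50), so Originality counts as 68.
Weighted total:
  Originality 68 × 0.26 = 17.68
  Artistic impression 58 × 0.14 = 8.12
  Use of theme 68 × 0.24 = 16.32
  Creativity 52.5 × 0.3 = 15.75
  Innovation 52.5 × 0.06 = 3.15
Sum = 61.02
61.02 is ≥ 61 and < 83 → Tier 2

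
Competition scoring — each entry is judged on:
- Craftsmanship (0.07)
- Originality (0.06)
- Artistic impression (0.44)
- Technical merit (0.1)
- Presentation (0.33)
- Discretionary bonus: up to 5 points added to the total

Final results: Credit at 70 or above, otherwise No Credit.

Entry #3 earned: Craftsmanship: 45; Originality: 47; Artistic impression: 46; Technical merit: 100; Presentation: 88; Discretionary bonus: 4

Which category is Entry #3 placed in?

Weighted total:
  Craftsmanship 45 × 0.07 = 3.15
  Originality 47 × 0.06 = 2.82
  Artistic impression 46 × 0.44 = 20.24
  Technical merit 100 × 0.1 = 10
  Presentation 88 × 0.33 = 29.04
Sum = 65.25
Discretionary bonus: 65.25 + 4 = 69.25
69.25 < 70 → No Credit

No Credit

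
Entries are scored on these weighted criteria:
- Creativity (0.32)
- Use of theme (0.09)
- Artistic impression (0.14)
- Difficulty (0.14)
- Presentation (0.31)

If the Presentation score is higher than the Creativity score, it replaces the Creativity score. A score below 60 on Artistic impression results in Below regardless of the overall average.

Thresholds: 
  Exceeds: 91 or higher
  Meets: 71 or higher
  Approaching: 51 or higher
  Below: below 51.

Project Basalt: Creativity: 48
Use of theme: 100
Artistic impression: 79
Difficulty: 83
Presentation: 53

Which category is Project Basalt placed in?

Approaching

Presentation (53) > Creativity (48), so Creativity counts as 53.
Artistic impression score 79 ≥ 60: minimum met.
Weighted total:
  Creativity 53 × 0.32 = 16.96
  Use of theme 100 × 0.09 = 9
  Artistic impression 79 × 0.14 = 11.06
  Difficulty 83 × 0.14 = 11.62
  Presentation 53 × 0.31 = 16.43
Sum = 65.07
65.07 is ≥ 51 and < 71 → Approaching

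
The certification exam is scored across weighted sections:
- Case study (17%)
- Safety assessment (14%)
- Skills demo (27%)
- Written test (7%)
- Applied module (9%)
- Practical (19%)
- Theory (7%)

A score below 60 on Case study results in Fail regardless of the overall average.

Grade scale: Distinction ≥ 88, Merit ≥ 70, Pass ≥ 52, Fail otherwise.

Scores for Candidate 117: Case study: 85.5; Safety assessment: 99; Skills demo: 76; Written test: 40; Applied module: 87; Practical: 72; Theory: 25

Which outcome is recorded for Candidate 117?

Merit

Case study score 85.5 ≥ 60: minimum met.
Weighted total:
  Case study 85.5 × 0.17 = 14.535
  Safety assessment 99 × 0.14 = 13.86
  Skills demo 76 × 0.27 = 20.52
  Written test 40 × 0.07 = 2.8
  Applied module 87 × 0.09 = 7.83
  Practical 72 × 0.19 = 13.68
  Theory 25 × 0.07 = 1.75
Sum = 74.975
74.975 is ≥ 70 and < 88 → Merit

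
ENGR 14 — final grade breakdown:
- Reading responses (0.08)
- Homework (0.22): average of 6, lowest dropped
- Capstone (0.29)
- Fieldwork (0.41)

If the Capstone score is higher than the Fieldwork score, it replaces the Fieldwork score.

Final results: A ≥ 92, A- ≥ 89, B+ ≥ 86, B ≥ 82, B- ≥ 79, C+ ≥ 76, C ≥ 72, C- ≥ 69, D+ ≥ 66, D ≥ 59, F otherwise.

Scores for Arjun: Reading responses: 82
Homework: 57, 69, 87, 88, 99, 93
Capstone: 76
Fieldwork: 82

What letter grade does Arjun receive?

Homework: drop 57 → average of remaining 5 = 436/5 = 87.2
Capstone (76) ≤ Fieldwork (82), so Fieldwork stays at 82.
Weighted total:
  Reading responses 82 × 0.08 = 6.56
  Homework 87.2 × 0.22 = 19.184
  Capstone 76 × 0.29 = 22.04
  Fieldwork 82 × 0.41 = 33.62
Sum = 81.404
81.404 is ≥ 79 and < 82 → B-

B-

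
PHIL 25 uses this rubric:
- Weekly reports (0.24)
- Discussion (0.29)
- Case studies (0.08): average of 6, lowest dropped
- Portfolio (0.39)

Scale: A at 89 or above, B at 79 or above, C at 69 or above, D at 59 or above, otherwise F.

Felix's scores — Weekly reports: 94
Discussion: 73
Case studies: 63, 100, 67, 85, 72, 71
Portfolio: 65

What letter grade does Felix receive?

Case studies: drop 63 → average of remaining 5 = 395/5 = 79
Weighted total:
  Weekly reports 94 × 0.24 = 22.56
  Discussion 73 × 0.29 = 21.17
  Case studies 79 × 0.08 = 6.32
  Portfolio 65 × 0.39 = 25.35
Sum = 75.4
75.4 is ≥ 69 and < 79 → C

C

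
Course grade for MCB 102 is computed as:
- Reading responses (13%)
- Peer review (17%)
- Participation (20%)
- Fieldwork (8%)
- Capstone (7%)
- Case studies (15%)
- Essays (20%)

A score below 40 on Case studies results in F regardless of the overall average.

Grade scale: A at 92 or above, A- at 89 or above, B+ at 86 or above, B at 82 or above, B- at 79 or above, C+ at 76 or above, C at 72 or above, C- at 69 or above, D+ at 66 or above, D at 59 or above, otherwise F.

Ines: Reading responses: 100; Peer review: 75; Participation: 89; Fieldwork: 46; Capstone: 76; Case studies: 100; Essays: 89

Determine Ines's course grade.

Case studies score 100 ≥ 40: minimum met.
Weighted total:
  Reading responses 100 × 0.13 = 13
  Peer review 75 × 0.17 = 12.75
  Participation 89 × 0.2 = 17.8
  Fieldwork 46 × 0.08 = 3.68
  Capstone 76 × 0.07 = 5.32
  Case studies 100 × 0.15 = 15
  Essays 89 × 0.2 = 17.8
Sum = 85.35
85.35 is ≥ 82 and < 86 → B

B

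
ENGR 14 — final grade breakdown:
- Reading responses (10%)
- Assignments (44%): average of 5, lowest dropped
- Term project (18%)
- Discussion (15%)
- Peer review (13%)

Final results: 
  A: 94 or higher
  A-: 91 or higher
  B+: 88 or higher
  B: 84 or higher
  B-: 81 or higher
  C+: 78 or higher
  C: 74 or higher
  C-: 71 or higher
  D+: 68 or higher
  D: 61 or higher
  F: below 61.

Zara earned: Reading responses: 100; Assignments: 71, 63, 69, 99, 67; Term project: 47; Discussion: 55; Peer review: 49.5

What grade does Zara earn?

Assignments: drop 63 → average of remaining 4 = 306/4 = 76.5
Weighted total:
  Reading responses 100 × 0.1 = 10
  Assignments 76.5 × 0.44 = 33.66
  Term project 47 × 0.18 = 8.46
  Discussion 55 × 0.15 = 8.25
  Peer review 49.5 × 0.13 = 6.435
Sum = 66.805
66.805 is ≥ 61 and < 68 → D

D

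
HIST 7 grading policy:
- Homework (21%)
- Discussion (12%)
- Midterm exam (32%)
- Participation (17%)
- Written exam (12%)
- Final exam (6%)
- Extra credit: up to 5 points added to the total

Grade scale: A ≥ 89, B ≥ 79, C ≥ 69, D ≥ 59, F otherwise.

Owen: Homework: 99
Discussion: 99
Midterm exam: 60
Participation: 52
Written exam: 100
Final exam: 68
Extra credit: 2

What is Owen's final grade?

Weighted total:
  Homework 99 × 0.21 = 20.79
  Discussion 99 × 0.12 = 11.88
  Midterm exam 60 × 0.32 = 19.2
  Participation 52 × 0.17 = 8.84
  Written exam 100 × 0.12 = 12
  Final exam 68 × 0.06 = 4.08
Sum = 76.79
Extra credit: 76.79 + 2 = 78.79
78.79 is ≥ 69 and < 79 → C

C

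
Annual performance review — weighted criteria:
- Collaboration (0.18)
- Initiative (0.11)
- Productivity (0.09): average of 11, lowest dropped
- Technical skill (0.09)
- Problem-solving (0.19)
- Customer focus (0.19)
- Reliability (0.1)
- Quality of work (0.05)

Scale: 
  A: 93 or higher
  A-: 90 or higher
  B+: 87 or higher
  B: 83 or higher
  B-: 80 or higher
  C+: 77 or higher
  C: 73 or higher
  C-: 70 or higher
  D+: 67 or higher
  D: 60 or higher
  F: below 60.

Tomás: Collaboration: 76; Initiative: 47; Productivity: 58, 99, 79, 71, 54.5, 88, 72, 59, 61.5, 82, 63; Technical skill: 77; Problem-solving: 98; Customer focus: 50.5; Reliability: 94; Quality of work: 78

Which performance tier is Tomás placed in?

C

Productivity: drop 54.5 → average of remaining 10 = 732.5/10 = 73.25
Weighted total:
  Collaboration 76 × 0.18 = 13.68
  Initiative 47 × 0.11 = 5.17
  Productivity 73.25 × 0.09 = 6.5925
  Technical skill 77 × 0.09 = 6.93
  Problem-solving 98 × 0.19 = 18.62
  Customer focus 50.5 × 0.19 = 9.595
  Reliability 94 × 0.1 = 9.4
  Quality of work 78 × 0.05 = 3.9
Sum = 73.8875
73.8875 is ≥ 73 and < 77 → C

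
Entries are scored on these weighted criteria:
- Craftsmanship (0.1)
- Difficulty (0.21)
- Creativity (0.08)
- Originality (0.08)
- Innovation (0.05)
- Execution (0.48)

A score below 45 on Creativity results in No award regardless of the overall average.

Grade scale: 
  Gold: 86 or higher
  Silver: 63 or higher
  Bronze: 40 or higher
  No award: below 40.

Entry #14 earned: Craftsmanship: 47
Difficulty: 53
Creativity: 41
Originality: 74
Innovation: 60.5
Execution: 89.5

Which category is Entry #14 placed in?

No award

Creativity score 41 < 45: minimum not met.
Weighted total:
  Craftsmanship 47 × 0.1 = 4.7
  Difficulty 53 × 0.21 = 11.13
  Creativity 41 × 0.08 = 3.28
  Originality 74 × 0.08 = 5.92
  Innovation 60.5 × 0.05 = 3.025
  Execution 89.5 × 0.48 = 42.96
Sum = 71.015
Because the Creativity minimum was not met, the result is No award.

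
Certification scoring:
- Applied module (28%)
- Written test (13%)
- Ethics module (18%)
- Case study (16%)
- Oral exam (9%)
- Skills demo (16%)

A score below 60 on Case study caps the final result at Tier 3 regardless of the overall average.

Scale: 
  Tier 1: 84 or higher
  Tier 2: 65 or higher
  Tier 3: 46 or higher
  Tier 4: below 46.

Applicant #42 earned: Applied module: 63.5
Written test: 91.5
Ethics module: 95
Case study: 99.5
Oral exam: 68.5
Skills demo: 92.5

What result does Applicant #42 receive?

Tier 2

Case study score 99.5 ≥ 60: minimum met.
Weighted total:
  Applied module 63.5 × 0.28 = 17.78
  Written test 91.5 × 0.13 = 11.895
  Ethics module 95 × 0.18 = 17.1
  Case study 99.5 × 0.16 = 15.92
  Oral exam 68.5 × 0.09 = 6.165
  Skills demo 92.5 × 0.16 = 14.8
Sum = 83.66
83.66 is ≥ 65 and < 84 → Tier 2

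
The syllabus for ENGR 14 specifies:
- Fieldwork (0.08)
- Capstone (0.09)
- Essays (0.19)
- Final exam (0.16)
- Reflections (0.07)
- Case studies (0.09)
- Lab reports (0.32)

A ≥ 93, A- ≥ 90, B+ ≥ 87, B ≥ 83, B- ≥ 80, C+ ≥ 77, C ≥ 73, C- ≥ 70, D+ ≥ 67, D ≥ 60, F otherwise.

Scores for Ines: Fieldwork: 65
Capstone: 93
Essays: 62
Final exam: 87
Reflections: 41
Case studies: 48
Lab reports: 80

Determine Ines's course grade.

C-

Weighted total:
  Fieldwork 65 × 0.08 = 5.2
  Capstone 93 × 0.09 = 8.37
  Essays 62 × 0.19 = 11.78
  Final exam 87 × 0.16 = 13.92
  Reflections 41 × 0.07 = 2.87
  Case studies 48 × 0.09 = 4.32
  Lab reports 80 × 0.32 = 25.6
Sum = 72.06
72.06 is ≥ 70 and < 73 → C-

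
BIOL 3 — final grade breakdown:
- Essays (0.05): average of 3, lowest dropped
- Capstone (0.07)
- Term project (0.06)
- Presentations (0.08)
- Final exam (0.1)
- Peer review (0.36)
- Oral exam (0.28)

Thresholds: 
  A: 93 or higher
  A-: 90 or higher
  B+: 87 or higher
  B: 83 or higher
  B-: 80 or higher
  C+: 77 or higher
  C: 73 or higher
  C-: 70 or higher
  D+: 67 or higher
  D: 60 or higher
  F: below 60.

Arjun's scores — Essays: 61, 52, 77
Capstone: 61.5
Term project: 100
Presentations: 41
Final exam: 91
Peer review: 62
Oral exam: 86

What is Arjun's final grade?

C-

Essays: drop 52 → average of remaining 2 = 138/2 = 69
Weighted total:
  Essays 69 × 0.05 = 3.45
  Capstone 61.5 × 0.07 = 4.305
  Term project 100 × 0.06 = 6
  Presentations 41 × 0.08 = 3.28
  Final exam 91 × 0.1 = 9.1
  Peer review 62 × 0.36 = 22.32
  Oral exam 86 × 0.28 = 24.08
Sum = 72.535
72.535 is ≥ 70 and < 73 → C-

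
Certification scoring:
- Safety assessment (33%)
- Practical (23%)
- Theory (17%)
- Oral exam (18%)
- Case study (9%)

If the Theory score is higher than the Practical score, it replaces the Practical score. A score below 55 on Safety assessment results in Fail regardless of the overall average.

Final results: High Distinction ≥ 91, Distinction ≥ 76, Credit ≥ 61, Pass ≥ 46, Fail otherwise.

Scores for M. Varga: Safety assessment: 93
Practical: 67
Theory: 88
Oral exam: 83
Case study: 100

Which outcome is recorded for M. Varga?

Distinction

Theory (88) > Practical (67), so Practical counts as 88.
Safety assessment score 93 ≥ 55: minimum met.
Weighted total:
  Safety assessment 93 × 0.33 = 30.69
  Practical 88 × 0.23 = 20.24
  Theory 88 × 0.17 = 14.96
  Oral exam 83 × 0.18 = 14.94
  Case study 100 × 0.09 = 9
Sum = 89.83
89.83 is ≥ 76 and < 91 → Distinction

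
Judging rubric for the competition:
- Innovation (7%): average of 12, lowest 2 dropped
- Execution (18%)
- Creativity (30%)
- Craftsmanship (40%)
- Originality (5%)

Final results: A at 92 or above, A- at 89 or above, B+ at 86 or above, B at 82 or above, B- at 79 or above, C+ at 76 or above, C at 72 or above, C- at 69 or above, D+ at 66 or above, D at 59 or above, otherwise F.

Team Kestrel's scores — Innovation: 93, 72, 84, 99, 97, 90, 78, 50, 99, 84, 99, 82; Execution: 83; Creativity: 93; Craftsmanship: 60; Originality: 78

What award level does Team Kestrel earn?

Innovation: drop 50, 72 → average of remaining 10 = 905/10 = 90.5
Weighted total:
  Innovation 90.5 × 0.07 = 6.335
  Execution 83 × 0.18 = 14.94
  Creativity 93 × 0.3 = 27.9
  Craftsmanship 60 × 0.4 = 24
  Originality 78 × 0.05 = 3.9
Sum = 77.075
77.075 is ≥ 76 and < 79 → C+

C+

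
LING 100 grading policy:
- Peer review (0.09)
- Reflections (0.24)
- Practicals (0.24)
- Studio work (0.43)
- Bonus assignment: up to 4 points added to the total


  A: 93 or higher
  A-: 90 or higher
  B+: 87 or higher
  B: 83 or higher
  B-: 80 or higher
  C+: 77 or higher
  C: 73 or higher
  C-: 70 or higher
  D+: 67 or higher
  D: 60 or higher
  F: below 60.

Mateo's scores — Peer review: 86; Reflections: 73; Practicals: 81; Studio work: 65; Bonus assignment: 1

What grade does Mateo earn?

Weighted total:
  Peer review 86 × 0.09 = 7.74
  Reflections 73 × 0.24 = 17.52
  Practicals 81 × 0.24 = 19.44
  Studio work 65 × 0.43 = 27.95
Sum = 72.65
Bonus assignment: 72.65 + 1 = 73.65
73.65 is ≥ 73 and < 77 → C

C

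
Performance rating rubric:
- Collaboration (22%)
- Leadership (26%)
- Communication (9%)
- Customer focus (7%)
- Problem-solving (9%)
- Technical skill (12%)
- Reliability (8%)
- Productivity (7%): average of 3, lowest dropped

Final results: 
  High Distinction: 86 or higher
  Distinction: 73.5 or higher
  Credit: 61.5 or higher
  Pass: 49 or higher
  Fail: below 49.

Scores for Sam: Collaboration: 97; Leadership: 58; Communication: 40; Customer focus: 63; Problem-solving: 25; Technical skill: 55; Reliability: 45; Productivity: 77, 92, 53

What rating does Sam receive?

Productivity: drop 53 → average of remaining 2 = 169/2 = 84.5
Weighted total:
  Collaboration 97 × 0.22 = 21.34
  Leadership 58 × 0.26 = 15.08
  Communication 40 × 0.09 = 3.6
  Customer focus 63 × 0.07 = 4.41
  Problem-solving 25 × 0.09 = 2.25
  Technical skill 55 × 0.12 = 6.6
  Reliability 45 × 0.08 = 3.6
  Productivity 84.5 × 0.07 = 5.915
Sum = 62.795
62.795 is ≥ 61.5 and < 73.5 → Credit

Credit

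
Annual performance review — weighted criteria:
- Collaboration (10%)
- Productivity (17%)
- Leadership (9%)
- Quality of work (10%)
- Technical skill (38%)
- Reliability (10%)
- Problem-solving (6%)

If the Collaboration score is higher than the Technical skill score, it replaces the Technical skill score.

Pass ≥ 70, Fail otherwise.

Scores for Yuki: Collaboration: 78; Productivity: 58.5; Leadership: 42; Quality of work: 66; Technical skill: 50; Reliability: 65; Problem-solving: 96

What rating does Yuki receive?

Pass

Collaboration (78) > Technical skill (50), so Technical skill counts as 78.
Weighted total:
  Collaboration 78 × 0.1 = 7.8
  Productivity 58.5 × 0.17 = 9.945
  Leadership 42 × 0.09 = 3.78
  Quality of work 66 × 0.1 = 6.6
  Technical skill 78 × 0.38 = 29.64
  Reliability 65 × 0.1 = 6.5
  Problem-solving 96 × 0.06 = 5.76
Sum = 70.025
70.025 ≥ 70 → Pass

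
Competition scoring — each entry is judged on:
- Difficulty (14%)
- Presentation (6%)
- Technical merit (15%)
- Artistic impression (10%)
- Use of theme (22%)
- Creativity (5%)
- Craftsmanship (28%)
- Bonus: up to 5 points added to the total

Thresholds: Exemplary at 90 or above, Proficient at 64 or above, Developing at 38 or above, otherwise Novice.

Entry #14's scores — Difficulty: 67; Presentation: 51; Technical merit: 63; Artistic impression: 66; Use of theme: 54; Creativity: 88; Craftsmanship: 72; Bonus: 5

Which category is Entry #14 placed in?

Weighted total:
  Difficulty 67 × 0.14 = 9.38
  Presentation 51 × 0.06 = 3.06
  Technical merit 63 × 0.15 = 9.45
  Artistic impression 66 × 0.1 = 6.6
  Use of theme 54 × 0.22 = 11.88
  Creativity 88 × 0.05 = 4.4
  Craftsmanship 72 × 0.28 = 20.16
Sum = 64.93
Bonus: 64.93 + 5 = 69.93
69.93 is ≥ 64 and < 90 → Proficient

Proficient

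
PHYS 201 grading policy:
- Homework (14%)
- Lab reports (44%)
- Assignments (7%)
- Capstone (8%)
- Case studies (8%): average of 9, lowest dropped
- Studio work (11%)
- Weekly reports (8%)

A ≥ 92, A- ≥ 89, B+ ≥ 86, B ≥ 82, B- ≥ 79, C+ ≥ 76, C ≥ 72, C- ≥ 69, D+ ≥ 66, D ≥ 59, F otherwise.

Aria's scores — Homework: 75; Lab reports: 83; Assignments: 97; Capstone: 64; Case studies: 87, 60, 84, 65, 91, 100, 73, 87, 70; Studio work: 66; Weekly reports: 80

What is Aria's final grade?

B-

Case studies: drop 60 → average of remaining 8 = 657/8 = 82.125
Weighted total:
  Homework 75 × 0.14 = 10.5
  Lab reports 83 × 0.44 = 36.52
  Assignments 97 × 0.07 = 6.79
  Capstone 64 × 0.08 = 5.12
  Case studies 82.125 × 0.08 = 6.57
  Studio work 66 × 0.11 = 7.26
  Weekly reports 80 × 0.08 = 6.4
Sum = 79.16
79.16 is ≥ 79 and < 82 → B-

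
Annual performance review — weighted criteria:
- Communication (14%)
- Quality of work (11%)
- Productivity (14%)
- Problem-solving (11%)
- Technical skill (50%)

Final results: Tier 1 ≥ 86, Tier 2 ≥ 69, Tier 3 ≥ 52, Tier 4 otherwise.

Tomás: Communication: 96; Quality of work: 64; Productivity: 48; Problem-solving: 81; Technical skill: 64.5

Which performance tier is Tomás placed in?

Tier 3

Weighted total:
  Communication 96 × 0.14 = 13.44
  Quality of work 64 × 0.11 = 7.04
  Productivity 48 × 0.14 = 6.72
  Problem-solving 81 × 0.11 = 8.91
  Technical skill 64.5 × 0.5 = 32.25
Sum = 68.36
68.36 is ≥ 52 and < 69 → Tier 3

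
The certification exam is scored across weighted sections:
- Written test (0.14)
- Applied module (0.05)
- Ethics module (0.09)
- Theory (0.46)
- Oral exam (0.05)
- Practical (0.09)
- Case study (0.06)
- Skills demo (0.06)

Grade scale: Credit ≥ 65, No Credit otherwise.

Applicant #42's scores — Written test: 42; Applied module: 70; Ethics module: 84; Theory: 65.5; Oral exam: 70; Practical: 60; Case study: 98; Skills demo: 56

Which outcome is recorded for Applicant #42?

Credit

Weighted total:
  Written test 42 × 0.14 = 5.88
  Applied module 70 × 0.05 = 3.5
  Ethics module 84 × 0.09 = 7.56
  Theory 65.5 × 0.46 = 30.13
  Oral exam 70 × 0.05 = 3.5
  Practical 60 × 0.09 = 5.4
  Case study 98 × 0.06 = 5.88
  Skills demo 56 × 0.06 = 3.36
Sum = 65.21
65.21 ≥ 65 → Credit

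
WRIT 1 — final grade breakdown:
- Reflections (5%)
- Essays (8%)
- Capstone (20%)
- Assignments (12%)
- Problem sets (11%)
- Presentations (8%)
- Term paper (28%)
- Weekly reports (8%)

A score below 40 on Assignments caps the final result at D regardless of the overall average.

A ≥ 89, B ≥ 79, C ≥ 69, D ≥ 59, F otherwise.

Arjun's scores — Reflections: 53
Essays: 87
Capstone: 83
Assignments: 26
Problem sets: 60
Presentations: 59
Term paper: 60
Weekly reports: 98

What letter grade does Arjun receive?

Assignments score 26 < 40: minimum not met.
Weighted total:
  Reflections 53 × 0.05 = 2.65
  Essays 87 × 0.08 = 6.96
  Capstone 83 × 0.2 = 16.6
  Assignments 26 × 0.12 = 3.12
  Problem sets 60 × 0.11 = 6.6
  Presentations 59 × 0.08 = 4.72
  Term paper 60 × 0.28 = 16.8
  Weekly reports 98 × 0.08 = 7.84
Sum = 65.29
65.29 would be D; cap at D applies → D.

D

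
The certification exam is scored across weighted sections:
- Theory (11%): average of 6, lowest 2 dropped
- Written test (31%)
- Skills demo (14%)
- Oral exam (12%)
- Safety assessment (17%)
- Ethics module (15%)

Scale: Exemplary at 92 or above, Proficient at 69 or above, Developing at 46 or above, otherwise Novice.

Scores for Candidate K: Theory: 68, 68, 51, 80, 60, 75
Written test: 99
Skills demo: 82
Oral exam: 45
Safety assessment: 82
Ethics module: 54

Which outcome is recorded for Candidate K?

Theory: drop 51, 60 → average of remaining 4 = 291/4 = 72.75
Weighted total:
  Theory 72.75 × 0.11 = 8.0025
  Written test 99 × 0.31 = 30.69
  Skills demo 82 × 0.14 = 11.48
  Oral exam 45 × 0.12 = 5.4
  Safety assessment 82 × 0.17 = 13.94
  Ethics module 54 × 0.15 = 8.1
Sum = 77.6125
77.6125 is ≥ 69 and < 92 → Proficient

Proficient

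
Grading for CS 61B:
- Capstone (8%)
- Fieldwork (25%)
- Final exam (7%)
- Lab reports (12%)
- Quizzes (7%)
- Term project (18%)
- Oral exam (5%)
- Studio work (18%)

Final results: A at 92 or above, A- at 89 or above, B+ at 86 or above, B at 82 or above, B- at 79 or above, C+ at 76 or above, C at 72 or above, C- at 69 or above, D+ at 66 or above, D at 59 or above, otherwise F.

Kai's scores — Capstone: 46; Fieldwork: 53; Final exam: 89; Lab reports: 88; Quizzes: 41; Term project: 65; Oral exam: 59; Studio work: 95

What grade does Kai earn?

Weighted total:
  Capstone 46 × 0.08 = 3.68
  Fieldwork 53 × 0.25 = 13.25
  Final exam 89 × 0.07 = 6.23
  Lab reports 88 × 0.12 = 10.56
  Quizzes 41 × 0.07 = 2.87
  Term project 65 × 0.18 = 11.7
  Oral exam 59 × 0.05 = 2.95
  Studio work 95 × 0.18 = 17.1
Sum = 68.34
68.34 is ≥ 66 and < 69 → D+

D+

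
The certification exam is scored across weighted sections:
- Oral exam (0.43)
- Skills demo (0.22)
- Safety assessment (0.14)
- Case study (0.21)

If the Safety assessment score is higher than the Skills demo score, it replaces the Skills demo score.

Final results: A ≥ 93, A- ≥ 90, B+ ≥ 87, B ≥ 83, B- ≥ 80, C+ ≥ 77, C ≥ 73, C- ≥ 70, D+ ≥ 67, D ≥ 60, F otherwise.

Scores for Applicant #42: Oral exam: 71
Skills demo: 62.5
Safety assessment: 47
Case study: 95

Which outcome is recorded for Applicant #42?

Safety assessment (47) ≤ Skills demo (62.5), so Skills demo stays at 62.5.
Weighted total:
  Oral exam 71 × 0.43 = 30.53
  Skills demo 62.5 × 0.22 = 13.75
  Safety assessment 47 × 0.14 = 6.58
  Case study 95 × 0.21 = 19.95
Sum = 70.81
70.81 is ≥ 70 and < 73 → C-

C-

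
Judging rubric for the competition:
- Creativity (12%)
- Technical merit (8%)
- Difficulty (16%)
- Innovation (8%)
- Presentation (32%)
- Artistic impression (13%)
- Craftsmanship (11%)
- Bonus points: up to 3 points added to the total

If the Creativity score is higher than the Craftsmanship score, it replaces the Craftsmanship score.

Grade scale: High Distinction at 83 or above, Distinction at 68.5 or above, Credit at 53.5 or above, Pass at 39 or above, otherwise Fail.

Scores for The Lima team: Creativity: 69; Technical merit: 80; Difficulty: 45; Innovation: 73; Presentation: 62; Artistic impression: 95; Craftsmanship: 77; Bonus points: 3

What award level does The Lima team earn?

Distinction

Creativity (69) ≤ Craftsmanship (77), so Craftsmanship stays at 77.
Weighted total:
  Creativity 69 × 0.12 = 8.28
  Technical merit 80 × 0.08 = 6.4
  Difficulty 45 × 0.16 = 7.2
  Innovation 73 × 0.08 = 5.84
  Presentation 62 × 0.32 = 19.84
  Artistic impression 95 × 0.13 = 12.35
  Craftsmanship 77 × 0.11 = 8.47
Sum = 68.38
Bonus points: 68.38 + 3 = 71.38
71.38 is ≥ 68.5 and < 83 → Distinction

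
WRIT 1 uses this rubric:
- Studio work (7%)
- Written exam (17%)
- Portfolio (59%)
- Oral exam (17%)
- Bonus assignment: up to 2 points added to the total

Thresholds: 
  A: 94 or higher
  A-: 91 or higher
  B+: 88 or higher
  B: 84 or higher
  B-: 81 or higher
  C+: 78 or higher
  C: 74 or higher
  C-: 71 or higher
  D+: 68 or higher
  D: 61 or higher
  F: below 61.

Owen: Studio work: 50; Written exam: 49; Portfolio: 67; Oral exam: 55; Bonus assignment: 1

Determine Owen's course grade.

D

Weighted total:
  Studio work 50 × 0.07 = 3.5
  Written exam 49 × 0.17 = 8.33
  Portfolio 67 × 0.59 = 39.53
  Oral exam 55 × 0.17 = 9.35
Sum = 60.71
Bonus assignment: 60.71 + 1 = 61.71
61.71 is ≥ 61 and < 68 → D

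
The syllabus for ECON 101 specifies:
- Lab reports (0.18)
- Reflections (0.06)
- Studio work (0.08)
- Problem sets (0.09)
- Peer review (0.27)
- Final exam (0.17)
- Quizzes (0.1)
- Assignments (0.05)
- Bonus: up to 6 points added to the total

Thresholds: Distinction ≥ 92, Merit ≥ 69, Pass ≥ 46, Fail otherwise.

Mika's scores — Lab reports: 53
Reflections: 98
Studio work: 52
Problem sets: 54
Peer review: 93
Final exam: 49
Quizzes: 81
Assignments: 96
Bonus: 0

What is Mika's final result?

Weighted total:
  Lab reports 53 × 0.18 = 9.54
  Reflections 98 × 0.06 = 5.88
  Studio work 52 × 0.08 = 4.16
  Problem sets 54 × 0.09 = 4.86
  Peer review 93 × 0.27 = 25.11
  Final exam 49 × 0.17 = 8.33
  Quizzes 81 × 0.1 = 8.1
  Assignments 96 × 0.05 = 4.8
Sum = 70.78
Bonus: 70.78 + 0 = 70.78
70.78 is ≥ 69 and < 92 → Merit

Merit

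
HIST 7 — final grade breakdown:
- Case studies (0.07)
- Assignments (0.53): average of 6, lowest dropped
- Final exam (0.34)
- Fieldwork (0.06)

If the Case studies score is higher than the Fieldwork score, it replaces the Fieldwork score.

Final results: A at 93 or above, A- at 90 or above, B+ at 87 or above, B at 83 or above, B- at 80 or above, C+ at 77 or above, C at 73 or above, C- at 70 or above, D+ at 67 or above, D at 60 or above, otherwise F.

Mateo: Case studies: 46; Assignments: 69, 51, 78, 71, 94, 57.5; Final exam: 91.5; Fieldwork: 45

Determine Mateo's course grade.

C

Assignments: drop 51 → average of remaining 5 = 369.5/5 = 73.9
Case studies (46) > Fieldwork (45), so Fieldwork counts as 46.
Weighted total:
  Case studies 46 × 0.07 = 3.22
  Assignments 73.9 × 0.53 = 39.167
  Final exam 91.5 × 0.34 = 31.11
  Fieldwork 46 × 0.06 = 2.76
Sum = 76.257
76.257 is ≥ 73 and < 77 → C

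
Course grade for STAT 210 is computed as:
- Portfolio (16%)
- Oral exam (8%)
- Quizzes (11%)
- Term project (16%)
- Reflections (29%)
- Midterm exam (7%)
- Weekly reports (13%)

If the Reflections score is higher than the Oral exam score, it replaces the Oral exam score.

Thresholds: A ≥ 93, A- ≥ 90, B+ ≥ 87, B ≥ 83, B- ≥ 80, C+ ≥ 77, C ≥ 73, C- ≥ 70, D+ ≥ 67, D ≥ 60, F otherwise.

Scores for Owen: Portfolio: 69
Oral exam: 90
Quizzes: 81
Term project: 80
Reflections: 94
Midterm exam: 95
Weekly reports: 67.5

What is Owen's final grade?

B-

Reflections (94) > Oral exam (90), so Oral exam counts as 94.
Weighted total:
  Portfolio 69 × 0.16 = 11.04
  Oral exam 94 × 0.08 = 7.52
  Quizzes 81 × 0.11 = 8.91
  Term project 80 × 0.16 = 12.8
  Reflections 94 × 0.29 = 27.26
  Midterm exam 95 × 0.07 = 6.65
  Weekly reports 67.5 × 0.13 = 8.775
Sum = 82.955
82.955 is ≥ 80 and < 83 → B-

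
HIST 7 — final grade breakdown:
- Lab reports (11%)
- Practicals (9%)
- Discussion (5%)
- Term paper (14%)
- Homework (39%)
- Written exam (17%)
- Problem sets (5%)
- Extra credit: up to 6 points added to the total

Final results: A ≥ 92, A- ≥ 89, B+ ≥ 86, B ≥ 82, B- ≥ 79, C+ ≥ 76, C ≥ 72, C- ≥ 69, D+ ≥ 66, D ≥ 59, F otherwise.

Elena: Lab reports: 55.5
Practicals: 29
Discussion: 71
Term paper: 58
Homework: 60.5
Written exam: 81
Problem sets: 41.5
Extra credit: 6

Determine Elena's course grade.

D

Weighted total:
  Lab reports 55.5 × 0.11 = 6.105
  Practicals 29 × 0.09 = 2.61
  Discussion 71 × 0.05 = 3.55
  Term paper 58 × 0.14 = 8.12
  Homework 60.5 × 0.39 = 23.595
  Written exam 81 × 0.17 = 13.77
  Problem sets 41.5 × 0.05 = 2.075
Sum = 59.825
Extra credit: 59.825 + 6 = 65.825
65.825 is ≥ 59 and < 66 → D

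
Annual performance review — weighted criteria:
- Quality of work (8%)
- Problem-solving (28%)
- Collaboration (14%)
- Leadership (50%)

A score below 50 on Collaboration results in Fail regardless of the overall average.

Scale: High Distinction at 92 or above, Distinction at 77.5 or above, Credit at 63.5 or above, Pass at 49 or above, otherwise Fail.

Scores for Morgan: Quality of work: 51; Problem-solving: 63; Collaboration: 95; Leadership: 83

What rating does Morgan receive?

Credit

Collaboration score 95 ≥ 50: minimum met.
Weighted total:
  Quality of work 51 × 0.08 = 4.08
  Problem-solving 63 × 0.28 = 17.64
  Collaboration 95 × 0.14 = 13.3
  Leadership 83 × 0.5 = 41.5
Sum = 76.52
76.52 is ≥ 63.5 and < 77.5 → Credit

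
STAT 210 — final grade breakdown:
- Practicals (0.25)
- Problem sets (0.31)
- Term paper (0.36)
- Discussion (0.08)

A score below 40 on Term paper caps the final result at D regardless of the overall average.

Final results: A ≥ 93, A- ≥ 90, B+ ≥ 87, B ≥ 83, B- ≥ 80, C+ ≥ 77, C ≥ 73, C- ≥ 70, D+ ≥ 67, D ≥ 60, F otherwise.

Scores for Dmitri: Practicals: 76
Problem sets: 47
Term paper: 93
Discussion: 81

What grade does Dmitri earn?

C

Term paper score 93 ≥ 40: minimum met.
Weighted total:
  Practicals 76 × 0.25 = 19
  Problem sets 47 × 0.31 = 14.57
  Term paper 93 × 0.36 = 33.48
  Discussion 81 × 0.08 = 6.48
Sum = 73.53
73.53 is ≥ 73 and < 77 → C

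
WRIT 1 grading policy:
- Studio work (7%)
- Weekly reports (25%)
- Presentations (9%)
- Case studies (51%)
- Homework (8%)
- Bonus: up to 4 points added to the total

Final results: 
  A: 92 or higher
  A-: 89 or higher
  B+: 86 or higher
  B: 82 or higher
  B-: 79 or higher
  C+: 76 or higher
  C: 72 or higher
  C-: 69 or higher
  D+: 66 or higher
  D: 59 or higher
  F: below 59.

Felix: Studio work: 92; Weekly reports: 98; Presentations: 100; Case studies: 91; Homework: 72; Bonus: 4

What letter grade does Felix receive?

A

Weighted total:
  Studio work 92 × 0.07 = 6.44
  Weekly reports 98 × 0.25 = 24.5
  Presentations 100 × 0.09 = 9
  Case studies 91 × 0.51 = 46.41
  Homework 72 × 0.08 = 5.76
Sum = 92.11
Bonus: 92.11 + 4 = 96.11
96.11 ≥ 92 → A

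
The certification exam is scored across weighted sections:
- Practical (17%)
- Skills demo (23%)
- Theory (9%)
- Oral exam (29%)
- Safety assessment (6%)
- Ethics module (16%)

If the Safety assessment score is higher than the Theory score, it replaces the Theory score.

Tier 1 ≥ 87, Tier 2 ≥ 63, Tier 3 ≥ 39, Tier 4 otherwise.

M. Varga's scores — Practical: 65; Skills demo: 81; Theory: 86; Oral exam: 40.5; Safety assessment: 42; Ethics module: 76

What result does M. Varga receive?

Tier 2

Safety assessment (42) ≤ Theory (86), so Theory stays at 86.
Weighted total:
  Practical 65 × 0.17 = 11.05
  Skills demo 81 × 0.23 = 18.63
  Theory 86 × 0.09 = 7.74
  Oral exam 40.5 × 0.29 = 11.745
  Safety assessment 42 × 0.06 = 2.52
  Ethics module 76 × 0.16 = 12.16
Sum = 63.845
63.845 is ≥ 63 and < 87 → Tier 2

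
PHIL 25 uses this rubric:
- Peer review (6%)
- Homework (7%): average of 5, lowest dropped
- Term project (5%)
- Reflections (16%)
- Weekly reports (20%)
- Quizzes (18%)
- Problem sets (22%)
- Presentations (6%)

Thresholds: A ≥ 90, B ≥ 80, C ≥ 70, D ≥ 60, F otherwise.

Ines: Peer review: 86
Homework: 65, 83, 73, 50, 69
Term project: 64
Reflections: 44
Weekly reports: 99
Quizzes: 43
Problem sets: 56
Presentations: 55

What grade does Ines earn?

Homework: drop 50 → average of remaining 4 = 290/4 = 72.5
Weighted total:
  Peer review 86 × 0.06 = 5.16
  Homework 72.5 × 0.07 = 5.075
  Term project 64 × 0.05 = 3.2
  Reflections 44 × 0.16 = 7.04
  Weekly reports 99 × 0.2 = 19.8
  Quizzes 43 × 0.18 = 7.74
  Problem sets 56 × 0.22 = 12.32
  Presentations 55 × 0.06 = 3.3
Sum = 63.635
63.635 is ≥ 60 and < 70 → D

D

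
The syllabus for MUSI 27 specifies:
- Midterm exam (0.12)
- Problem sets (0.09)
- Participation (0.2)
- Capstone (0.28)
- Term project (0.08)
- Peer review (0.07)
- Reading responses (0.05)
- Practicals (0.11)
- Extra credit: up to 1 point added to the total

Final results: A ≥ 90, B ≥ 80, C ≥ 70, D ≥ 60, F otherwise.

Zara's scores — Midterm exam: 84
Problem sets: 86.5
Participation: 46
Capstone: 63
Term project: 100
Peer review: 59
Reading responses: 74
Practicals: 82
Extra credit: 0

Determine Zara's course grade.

D

Weighted total:
  Midterm exam 84 × 0.12 = 10.08
  Problem sets 86.5 × 0.09 = 7.785
  Participation 46 × 0.2 = 9.2
  Capstone 63 × 0.28 = 17.64
  Term project 100 × 0.08 = 8
  Peer review 59 × 0.07 = 4.13
  Reading responses 74 × 0.05 = 3.7
  Practicals 82 × 0.11 = 9.02
Sum = 69.555
Extra credit: 69.555 + 0 = 69.555
69.555 is ≥ 60 and < 70 → D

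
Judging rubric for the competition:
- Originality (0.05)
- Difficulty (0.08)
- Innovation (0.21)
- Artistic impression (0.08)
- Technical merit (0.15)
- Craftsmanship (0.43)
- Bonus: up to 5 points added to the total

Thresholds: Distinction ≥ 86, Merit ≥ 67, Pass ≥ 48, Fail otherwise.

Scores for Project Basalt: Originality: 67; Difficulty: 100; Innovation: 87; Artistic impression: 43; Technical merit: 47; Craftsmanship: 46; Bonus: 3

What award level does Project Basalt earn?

Pass

Weighted total:
  Originality 67 × 0.05 = 3.35
  Difficulty 100 × 0.08 = 8
  Innovation 87 × 0.21 = 18.27
  Artistic impression 43 × 0.08 = 3.44
  Technical merit 47 × 0.15 = 7.05
  Craftsmanship 46 × 0.43 = 19.78
Sum = 59.89
Bonus: 59.89 + 3 = 62.89
62.89 is ≥ 48 and < 67 → Pass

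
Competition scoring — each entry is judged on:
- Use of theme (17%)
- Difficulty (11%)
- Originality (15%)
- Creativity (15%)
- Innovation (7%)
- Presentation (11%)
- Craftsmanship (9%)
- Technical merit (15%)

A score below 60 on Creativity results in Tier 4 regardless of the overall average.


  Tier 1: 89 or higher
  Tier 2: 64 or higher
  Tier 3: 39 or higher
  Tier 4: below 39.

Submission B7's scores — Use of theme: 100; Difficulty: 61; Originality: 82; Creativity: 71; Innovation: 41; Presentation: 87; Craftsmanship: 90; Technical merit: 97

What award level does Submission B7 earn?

Tier 2

Creativity score 71 ≥ 60: minimum met.
Weighted total:
  Use of theme 100 × 0.17 = 17
  Difficulty 61 × 0.11 = 6.71
  Originality 82 × 0.15 = 12.3
  Creativity 71 × 0.15 = 10.65
  Innovation 41 × 0.07 = 2.87
  Presentation 87 × 0.11 = 9.57
  Craftsmanship 90 × 0.09 = 8.1
  Technical merit 97 × 0.15 = 14.55
Sum = 81.75
81.75 is ≥ 64 and < 89 → Tier 2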